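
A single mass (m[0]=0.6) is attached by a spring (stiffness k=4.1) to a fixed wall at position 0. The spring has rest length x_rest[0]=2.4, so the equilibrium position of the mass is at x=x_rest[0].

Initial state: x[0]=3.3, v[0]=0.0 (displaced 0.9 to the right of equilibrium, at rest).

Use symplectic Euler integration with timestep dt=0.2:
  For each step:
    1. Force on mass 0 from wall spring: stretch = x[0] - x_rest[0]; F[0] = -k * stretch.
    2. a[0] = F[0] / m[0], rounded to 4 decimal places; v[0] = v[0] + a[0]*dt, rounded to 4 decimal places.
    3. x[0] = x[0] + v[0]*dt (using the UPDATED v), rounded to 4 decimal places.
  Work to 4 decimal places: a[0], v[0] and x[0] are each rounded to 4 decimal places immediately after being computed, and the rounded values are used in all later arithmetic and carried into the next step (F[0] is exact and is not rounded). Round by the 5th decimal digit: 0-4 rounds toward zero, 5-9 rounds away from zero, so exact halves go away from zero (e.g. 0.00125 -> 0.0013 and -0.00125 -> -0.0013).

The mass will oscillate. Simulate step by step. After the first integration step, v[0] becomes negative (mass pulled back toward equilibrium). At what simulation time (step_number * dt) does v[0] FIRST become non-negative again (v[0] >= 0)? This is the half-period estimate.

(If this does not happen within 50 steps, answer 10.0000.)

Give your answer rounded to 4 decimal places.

Answer: 1.2000

Derivation:
Step 0: x=[3.3000] v=[0.0000]
Step 1: x=[3.0540] v=[-1.2300]
Step 2: x=[2.6292] v=[-2.1238]
Step 3: x=[2.1418] v=[-2.4370]
Step 4: x=[1.7250] v=[-2.0841]
Step 5: x=[1.4927] v=[-1.1616]
Step 6: x=[1.5084] v=[0.0784]
First v>=0 after going negative at step 6, time=1.2000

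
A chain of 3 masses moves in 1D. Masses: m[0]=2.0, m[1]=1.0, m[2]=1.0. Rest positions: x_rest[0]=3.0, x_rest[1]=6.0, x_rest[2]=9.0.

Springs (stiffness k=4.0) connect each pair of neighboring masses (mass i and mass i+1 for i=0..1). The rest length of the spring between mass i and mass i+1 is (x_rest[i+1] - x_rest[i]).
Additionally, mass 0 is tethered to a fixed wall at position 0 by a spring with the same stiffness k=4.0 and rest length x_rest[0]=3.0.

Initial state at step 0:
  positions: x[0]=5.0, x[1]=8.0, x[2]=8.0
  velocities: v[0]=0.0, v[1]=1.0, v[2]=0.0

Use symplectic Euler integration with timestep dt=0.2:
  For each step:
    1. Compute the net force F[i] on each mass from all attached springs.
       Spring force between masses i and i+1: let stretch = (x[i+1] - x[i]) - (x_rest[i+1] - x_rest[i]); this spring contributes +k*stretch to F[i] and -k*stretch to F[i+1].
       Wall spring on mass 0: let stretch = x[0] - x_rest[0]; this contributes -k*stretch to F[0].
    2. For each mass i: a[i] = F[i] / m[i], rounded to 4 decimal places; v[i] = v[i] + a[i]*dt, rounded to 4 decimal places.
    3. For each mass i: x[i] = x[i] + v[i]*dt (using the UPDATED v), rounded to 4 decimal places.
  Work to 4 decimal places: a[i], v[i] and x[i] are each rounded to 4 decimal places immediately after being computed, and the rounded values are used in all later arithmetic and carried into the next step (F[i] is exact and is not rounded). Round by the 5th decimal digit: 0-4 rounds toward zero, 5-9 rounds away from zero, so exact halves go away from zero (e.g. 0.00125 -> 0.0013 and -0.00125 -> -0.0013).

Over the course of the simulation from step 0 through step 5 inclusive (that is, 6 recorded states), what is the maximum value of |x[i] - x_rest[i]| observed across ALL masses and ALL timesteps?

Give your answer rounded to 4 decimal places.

Step 0: x=[5.0000 8.0000 8.0000] v=[0.0000 1.0000 0.0000]
Step 1: x=[4.8400 7.7200 8.4800] v=[-0.8000 -1.4000 2.4000]
Step 2: x=[4.5232 7.1008 9.3184] v=[-1.5840 -3.0960 4.1920]
Step 3: x=[4.0508 6.4240 10.2820] v=[-2.3622 -3.3840 4.8179]
Step 4: x=[3.4442 5.9848 11.1083] v=[-3.0332 -2.1962 4.1315]
Step 5: x=[2.7653 5.9588 11.5948] v=[-3.3946 -0.1299 2.4327]
Max displacement = 2.5948

Answer: 2.5948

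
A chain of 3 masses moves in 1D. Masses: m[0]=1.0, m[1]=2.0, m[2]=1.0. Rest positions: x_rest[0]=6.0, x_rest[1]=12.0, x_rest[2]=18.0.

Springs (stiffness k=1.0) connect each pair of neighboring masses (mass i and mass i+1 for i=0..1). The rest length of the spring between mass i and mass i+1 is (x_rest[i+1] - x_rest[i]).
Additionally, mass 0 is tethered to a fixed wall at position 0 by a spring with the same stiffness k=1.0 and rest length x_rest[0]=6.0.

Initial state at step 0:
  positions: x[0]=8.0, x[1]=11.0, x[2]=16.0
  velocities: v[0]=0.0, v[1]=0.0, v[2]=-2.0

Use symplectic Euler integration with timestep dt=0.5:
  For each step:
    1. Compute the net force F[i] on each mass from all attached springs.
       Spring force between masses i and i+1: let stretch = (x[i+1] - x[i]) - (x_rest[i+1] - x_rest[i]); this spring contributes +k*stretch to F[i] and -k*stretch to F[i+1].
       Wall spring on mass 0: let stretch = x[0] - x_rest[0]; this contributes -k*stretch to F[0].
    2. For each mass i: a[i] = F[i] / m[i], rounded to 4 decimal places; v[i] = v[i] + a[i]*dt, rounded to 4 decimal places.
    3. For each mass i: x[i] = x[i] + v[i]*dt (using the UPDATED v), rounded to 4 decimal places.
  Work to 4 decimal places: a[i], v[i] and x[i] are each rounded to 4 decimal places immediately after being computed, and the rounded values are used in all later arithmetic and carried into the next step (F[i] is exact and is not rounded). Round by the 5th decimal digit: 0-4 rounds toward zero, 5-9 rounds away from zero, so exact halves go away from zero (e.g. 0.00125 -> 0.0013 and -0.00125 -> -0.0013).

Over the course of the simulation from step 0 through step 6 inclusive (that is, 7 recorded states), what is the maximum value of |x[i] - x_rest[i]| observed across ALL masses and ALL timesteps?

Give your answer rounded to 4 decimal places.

Answer: 3.0000

Derivation:
Step 0: x=[8.0000 11.0000 16.0000] v=[0.0000 0.0000 -2.0000]
Step 1: x=[6.7500 11.2500 15.2500] v=[-2.5000 0.5000 -1.5000]
Step 2: x=[4.9375 11.4375 15.0000] v=[-3.6250 0.3750 -0.5000]
Step 3: x=[3.5156 11.2578 15.3594] v=[-2.8438 -0.3594 0.7188]
Step 4: x=[3.1504 10.6230 16.1934] v=[-0.7305 -1.2696 1.6680]
Step 5: x=[3.8657 9.7504 17.1348] v=[1.4306 -1.7452 1.8828]
Step 6: x=[5.0858 9.0653 17.7301] v=[2.4401 -1.3703 1.1906]
Max displacement = 3.0000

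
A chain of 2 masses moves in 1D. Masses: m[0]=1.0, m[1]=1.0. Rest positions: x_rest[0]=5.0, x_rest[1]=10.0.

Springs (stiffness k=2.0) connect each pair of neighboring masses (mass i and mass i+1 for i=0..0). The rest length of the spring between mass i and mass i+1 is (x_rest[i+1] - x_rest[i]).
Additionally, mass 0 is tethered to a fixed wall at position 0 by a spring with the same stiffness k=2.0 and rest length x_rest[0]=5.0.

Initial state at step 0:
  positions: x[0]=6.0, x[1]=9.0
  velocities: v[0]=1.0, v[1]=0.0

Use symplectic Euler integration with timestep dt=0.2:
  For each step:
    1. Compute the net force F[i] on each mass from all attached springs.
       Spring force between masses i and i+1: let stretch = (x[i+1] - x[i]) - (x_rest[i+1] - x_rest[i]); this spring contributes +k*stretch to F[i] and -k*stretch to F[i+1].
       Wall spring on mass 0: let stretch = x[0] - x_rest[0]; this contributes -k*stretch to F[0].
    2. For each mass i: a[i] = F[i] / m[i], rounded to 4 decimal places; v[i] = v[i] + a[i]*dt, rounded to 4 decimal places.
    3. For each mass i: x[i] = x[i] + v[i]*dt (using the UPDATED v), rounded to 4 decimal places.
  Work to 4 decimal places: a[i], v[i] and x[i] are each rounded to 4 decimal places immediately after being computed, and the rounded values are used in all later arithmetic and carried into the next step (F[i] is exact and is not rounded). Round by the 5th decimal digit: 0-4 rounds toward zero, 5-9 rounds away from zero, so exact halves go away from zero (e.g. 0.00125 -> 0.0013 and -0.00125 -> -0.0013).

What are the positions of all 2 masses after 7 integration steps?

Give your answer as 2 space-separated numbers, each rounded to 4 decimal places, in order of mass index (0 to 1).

Step 0: x=[6.0000 9.0000] v=[1.0000 0.0000]
Step 1: x=[5.9600 9.1600] v=[-0.2000 0.8000]
Step 2: x=[5.6992 9.4640] v=[-1.3040 1.5200]
Step 3: x=[5.2836 9.8668] v=[-2.0778 2.0141]
Step 4: x=[4.8120 10.3030] v=[-2.3580 2.1808]
Step 5: x=[4.3947 10.6999] v=[-2.0864 1.9844]
Step 6: x=[4.1303 10.9924] v=[-1.3222 1.4623]
Step 7: x=[4.0844 11.1359] v=[-0.2295 0.7175]

Answer: 4.0844 11.1359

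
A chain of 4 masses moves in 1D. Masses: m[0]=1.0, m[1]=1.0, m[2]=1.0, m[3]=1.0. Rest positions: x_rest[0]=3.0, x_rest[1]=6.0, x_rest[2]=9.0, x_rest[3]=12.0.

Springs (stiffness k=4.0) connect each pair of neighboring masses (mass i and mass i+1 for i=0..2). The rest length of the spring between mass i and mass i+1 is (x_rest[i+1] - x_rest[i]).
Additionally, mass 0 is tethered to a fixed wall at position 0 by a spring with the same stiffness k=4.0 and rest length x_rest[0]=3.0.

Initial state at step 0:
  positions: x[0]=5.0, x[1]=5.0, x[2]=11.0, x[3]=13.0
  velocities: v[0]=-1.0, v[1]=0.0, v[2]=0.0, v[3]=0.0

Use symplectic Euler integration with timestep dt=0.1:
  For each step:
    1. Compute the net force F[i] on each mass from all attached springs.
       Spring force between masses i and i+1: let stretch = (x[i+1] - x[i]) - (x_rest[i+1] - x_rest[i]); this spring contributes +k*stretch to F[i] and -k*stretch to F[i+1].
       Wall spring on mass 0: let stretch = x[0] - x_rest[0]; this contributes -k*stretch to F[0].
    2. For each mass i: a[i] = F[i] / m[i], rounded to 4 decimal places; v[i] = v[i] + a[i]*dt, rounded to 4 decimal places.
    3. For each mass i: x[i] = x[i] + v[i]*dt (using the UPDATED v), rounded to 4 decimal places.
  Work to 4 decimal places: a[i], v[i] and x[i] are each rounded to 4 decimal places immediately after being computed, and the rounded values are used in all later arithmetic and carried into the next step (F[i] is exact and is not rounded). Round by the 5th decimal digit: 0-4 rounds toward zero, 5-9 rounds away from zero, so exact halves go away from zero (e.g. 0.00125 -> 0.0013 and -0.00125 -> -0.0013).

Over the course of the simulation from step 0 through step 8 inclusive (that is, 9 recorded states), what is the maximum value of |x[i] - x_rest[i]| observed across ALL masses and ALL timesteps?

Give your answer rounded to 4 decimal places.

Answer: 2.2426

Derivation:
Step 0: x=[5.0000 5.0000 11.0000 13.0000] v=[-1.0000 0.0000 0.0000 0.0000]
Step 1: x=[4.7000 5.2400 10.8400 13.0400] v=[-3.0000 2.4000 -1.6000 0.4000]
Step 2: x=[4.2336 5.6824 10.5440 13.1120] v=[-4.6640 4.4240 -2.9600 0.7200]
Step 3: x=[3.6558 6.2613 10.1563 13.2013] v=[-5.7779 5.7891 -3.8774 0.8928]
Step 4: x=[3.0360 6.8918 9.7346 13.2888] v=[-6.1980 6.3049 -4.2174 0.8748]
Step 5: x=[2.4490 7.4818 9.3413 13.3541] v=[-5.8701 5.8997 -3.9328 0.6531]
Step 6: x=[1.9653 7.9448 9.0342 13.3789] v=[-4.8366 4.6304 -3.0715 0.2480]
Step 7: x=[1.6422 8.2122 8.8573 13.3499] v=[-3.2309 2.6744 -1.7694 -0.2899]
Step 8: x=[1.5162 8.2426 8.8343 13.2612] v=[-1.2598 0.3044 -0.2304 -0.8869]
Max displacement = 2.2426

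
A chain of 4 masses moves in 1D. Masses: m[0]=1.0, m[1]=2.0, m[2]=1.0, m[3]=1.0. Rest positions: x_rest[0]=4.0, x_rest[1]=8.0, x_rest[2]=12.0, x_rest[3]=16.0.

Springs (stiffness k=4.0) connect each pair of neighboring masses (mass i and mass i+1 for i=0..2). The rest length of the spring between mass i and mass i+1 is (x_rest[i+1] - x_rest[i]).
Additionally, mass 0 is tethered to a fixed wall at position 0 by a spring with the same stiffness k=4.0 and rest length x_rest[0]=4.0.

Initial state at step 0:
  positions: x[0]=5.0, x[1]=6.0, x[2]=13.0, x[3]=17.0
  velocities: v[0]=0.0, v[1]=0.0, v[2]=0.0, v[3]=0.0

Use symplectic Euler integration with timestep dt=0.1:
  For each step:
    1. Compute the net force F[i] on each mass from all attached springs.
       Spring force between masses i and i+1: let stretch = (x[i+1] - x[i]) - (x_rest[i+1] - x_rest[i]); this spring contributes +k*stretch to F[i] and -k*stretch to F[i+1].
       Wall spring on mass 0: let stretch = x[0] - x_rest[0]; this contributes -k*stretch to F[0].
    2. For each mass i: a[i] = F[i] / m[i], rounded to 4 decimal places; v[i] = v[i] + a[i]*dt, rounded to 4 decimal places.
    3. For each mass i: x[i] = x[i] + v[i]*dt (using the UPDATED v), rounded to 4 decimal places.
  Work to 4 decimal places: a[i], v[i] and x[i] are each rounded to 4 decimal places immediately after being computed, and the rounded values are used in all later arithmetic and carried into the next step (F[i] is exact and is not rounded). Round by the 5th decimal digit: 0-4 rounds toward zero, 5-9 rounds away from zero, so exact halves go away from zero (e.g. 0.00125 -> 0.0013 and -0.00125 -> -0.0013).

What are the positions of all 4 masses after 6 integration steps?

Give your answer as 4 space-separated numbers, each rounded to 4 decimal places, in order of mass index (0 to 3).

Step 0: x=[5.0000 6.0000 13.0000 17.0000] v=[0.0000 0.0000 0.0000 0.0000]
Step 1: x=[4.8400 6.1200 12.8800 17.0000] v=[-1.6000 1.2000 -1.2000 0.0000]
Step 2: x=[4.5376 6.3496 12.6544 16.9952] v=[-3.0240 2.2960 -2.2560 -0.0480]
Step 3: x=[4.1262 6.6691 12.3502 16.9768] v=[-4.1142 3.1946 -3.0416 -0.1843]
Step 4: x=[3.6515 7.0513 12.0039 16.9333] v=[-4.7475 3.8222 -3.4634 -0.4349]
Step 5: x=[3.1667 7.4646 11.6566 16.8526] v=[-4.8482 4.1328 -3.4727 -0.8067]
Step 6: x=[2.7271 7.8758 11.3495 16.7241] v=[-4.3957 4.1116 -3.0711 -1.2851]

Answer: 2.7271 7.8758 11.3495 16.7241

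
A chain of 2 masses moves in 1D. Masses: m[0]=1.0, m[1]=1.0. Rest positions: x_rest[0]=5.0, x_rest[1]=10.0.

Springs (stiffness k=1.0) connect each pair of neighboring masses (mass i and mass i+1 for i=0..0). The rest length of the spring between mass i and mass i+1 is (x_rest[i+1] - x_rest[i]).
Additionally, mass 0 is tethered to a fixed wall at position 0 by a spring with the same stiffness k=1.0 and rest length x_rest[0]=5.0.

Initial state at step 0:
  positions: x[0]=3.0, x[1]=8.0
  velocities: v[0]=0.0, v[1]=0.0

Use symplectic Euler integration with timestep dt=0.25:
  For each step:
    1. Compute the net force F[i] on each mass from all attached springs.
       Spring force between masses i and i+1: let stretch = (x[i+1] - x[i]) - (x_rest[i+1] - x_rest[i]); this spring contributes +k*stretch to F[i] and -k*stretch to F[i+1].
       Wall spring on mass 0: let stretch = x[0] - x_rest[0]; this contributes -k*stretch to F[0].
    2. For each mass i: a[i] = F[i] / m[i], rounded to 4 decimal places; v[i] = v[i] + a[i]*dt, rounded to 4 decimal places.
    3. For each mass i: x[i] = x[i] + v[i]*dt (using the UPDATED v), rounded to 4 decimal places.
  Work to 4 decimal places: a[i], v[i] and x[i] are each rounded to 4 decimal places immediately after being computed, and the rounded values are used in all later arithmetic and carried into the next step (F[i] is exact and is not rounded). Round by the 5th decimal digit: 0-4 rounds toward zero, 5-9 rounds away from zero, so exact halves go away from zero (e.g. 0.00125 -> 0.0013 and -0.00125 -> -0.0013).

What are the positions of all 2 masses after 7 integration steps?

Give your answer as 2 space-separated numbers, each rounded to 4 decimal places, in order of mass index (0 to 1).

Step 0: x=[3.0000 8.0000] v=[0.0000 0.0000]
Step 1: x=[3.1250 8.0000] v=[0.5000 0.0000]
Step 2: x=[3.3594 8.0078] v=[0.9375 0.0313]
Step 3: x=[3.6744 8.0376] v=[1.2598 0.1192]
Step 4: x=[4.0324 8.1072] v=[1.4320 0.2784]
Step 5: x=[4.3931 8.2346] v=[1.4426 0.5097]
Step 6: x=[4.7193 8.4344] v=[1.3047 0.7993]
Step 7: x=[4.9827 8.7145] v=[1.0537 1.1205]

Answer: 4.9827 8.7145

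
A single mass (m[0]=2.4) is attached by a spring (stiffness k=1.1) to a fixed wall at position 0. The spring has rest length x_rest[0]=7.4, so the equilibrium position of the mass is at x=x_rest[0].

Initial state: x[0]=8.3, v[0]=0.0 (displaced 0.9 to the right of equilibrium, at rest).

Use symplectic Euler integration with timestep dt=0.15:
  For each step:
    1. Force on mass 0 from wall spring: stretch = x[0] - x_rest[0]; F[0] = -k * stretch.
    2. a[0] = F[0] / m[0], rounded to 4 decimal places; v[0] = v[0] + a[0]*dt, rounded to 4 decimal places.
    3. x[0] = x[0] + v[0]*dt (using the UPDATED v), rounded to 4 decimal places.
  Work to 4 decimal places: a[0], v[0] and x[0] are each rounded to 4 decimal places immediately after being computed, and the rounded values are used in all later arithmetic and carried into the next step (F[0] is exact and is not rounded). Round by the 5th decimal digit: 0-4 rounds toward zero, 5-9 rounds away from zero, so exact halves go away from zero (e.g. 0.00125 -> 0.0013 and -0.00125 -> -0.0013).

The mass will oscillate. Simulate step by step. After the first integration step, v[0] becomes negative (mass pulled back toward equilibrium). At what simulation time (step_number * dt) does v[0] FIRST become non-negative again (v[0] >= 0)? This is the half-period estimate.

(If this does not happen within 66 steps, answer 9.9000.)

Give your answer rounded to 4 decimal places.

Answer: 4.6500

Derivation:
Step 0: x=[8.3000] v=[0.0000]
Step 1: x=[8.2907] v=[-0.0619]
Step 2: x=[8.2722] v=[-0.1231]
Step 3: x=[8.2447] v=[-0.1831]
Step 4: x=[8.2085] v=[-0.2412]
Step 5: x=[8.1640] v=[-0.2968]
Step 6: x=[8.1116] v=[-0.3493]
Step 7: x=[8.0519] v=[-0.3982]
Step 8: x=[7.9855] v=[-0.4430]
Step 9: x=[7.9130] v=[-0.4833]
Step 10: x=[7.8352] v=[-0.5186]
Step 11: x=[7.7529] v=[-0.5485]
Step 12: x=[7.6670] v=[-0.5728]
Step 13: x=[7.5783] v=[-0.5912]
Step 14: x=[7.4878] v=[-0.6035]
Step 15: x=[7.3964] v=[-0.6095]
Step 16: x=[7.3050] v=[-0.6092]
Step 17: x=[7.2146] v=[-0.6027]
Step 18: x=[7.1261] v=[-0.5900]
Step 19: x=[7.0404] v=[-0.5712]
Step 20: x=[6.9584] v=[-0.5465]
Step 21: x=[6.8810] v=[-0.5161]
Step 22: x=[6.8089] v=[-0.4804]
Step 23: x=[6.7429] v=[-0.4398]
Step 24: x=[6.6837] v=[-0.3946]
Step 25: x=[6.6319] v=[-0.3454]
Step 26: x=[6.5880] v=[-0.2926]
Step 27: x=[6.5525] v=[-0.2368]
Step 28: x=[6.5257] v=[-0.1785]
Step 29: x=[6.5079] v=[-0.1184]
Step 30: x=[6.4993] v=[-0.0571]
Step 31: x=[6.5000] v=[0.0048]
First v>=0 after going negative at step 31, time=4.6500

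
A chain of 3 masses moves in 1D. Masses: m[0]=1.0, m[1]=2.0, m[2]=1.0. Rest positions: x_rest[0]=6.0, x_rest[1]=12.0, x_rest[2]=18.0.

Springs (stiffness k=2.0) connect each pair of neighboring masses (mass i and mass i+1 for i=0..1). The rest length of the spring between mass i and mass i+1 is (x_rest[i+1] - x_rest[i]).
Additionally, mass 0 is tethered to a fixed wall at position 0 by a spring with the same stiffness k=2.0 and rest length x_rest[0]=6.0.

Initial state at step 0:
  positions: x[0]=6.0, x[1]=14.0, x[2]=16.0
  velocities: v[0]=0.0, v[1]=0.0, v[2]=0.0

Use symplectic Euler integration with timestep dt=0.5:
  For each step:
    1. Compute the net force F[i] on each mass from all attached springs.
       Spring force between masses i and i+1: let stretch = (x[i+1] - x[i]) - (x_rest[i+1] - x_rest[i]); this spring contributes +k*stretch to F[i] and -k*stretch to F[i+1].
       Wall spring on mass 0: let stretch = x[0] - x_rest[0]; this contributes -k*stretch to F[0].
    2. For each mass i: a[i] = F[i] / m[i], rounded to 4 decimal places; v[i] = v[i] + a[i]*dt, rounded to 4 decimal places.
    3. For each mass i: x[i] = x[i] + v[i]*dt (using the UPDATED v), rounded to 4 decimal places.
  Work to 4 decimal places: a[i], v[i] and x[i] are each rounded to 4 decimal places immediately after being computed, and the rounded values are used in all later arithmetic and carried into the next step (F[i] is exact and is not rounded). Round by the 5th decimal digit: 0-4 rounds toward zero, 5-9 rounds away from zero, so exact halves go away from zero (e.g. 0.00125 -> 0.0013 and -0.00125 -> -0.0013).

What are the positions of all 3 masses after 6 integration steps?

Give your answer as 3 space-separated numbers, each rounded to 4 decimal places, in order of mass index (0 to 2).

Step 0: x=[6.0000 14.0000 16.0000] v=[0.0000 0.0000 0.0000]
Step 1: x=[7.0000 12.5000 18.0000] v=[2.0000 -3.0000 4.0000]
Step 2: x=[7.2500 11.0000 20.2500] v=[0.5000 -3.0000 4.5000]
Step 3: x=[5.7500 10.8750 20.8750] v=[-3.0000 -0.2500 1.2500]
Step 4: x=[3.9375 11.9688 19.5000] v=[-3.6250 2.1875 -2.7500]
Step 5: x=[4.1719 12.9376 17.3594] v=[0.4688 1.9375 -4.2812]
Step 6: x=[6.7032 12.8204 16.0079] v=[5.0626 -0.2345 -2.7030]

Answer: 6.7032 12.8204 16.0079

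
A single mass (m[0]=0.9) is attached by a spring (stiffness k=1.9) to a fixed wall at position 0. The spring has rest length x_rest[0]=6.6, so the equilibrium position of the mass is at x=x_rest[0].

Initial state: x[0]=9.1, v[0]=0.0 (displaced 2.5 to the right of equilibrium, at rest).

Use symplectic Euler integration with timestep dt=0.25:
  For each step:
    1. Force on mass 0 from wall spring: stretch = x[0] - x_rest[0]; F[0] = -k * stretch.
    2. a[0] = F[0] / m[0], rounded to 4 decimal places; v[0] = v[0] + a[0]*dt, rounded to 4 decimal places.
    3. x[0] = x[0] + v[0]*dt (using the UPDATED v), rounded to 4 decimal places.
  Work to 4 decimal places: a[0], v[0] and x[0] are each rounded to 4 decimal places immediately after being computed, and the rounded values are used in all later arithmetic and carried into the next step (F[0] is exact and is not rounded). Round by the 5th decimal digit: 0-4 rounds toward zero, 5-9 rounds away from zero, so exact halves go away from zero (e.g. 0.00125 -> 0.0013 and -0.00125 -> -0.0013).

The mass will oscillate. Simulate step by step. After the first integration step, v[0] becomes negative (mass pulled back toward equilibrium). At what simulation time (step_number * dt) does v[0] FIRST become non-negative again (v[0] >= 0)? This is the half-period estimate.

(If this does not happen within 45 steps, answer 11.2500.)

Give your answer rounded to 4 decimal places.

Answer: 2.2500

Derivation:
Step 0: x=[9.1000] v=[0.0000]
Step 1: x=[8.7701] v=[-1.3195]
Step 2: x=[8.1539] v=[-2.4648]
Step 3: x=[7.3327] v=[-3.2849]
Step 4: x=[6.4148] v=[-3.6716]
Step 5: x=[5.5213] v=[-3.5739]
Step 6: x=[4.7702] v=[-3.0046]
Step 7: x=[4.2605] v=[-2.0389]
Step 8: x=[4.0595] v=[-0.8042]
Step 9: x=[4.1937] v=[0.5366]
First v>=0 after going negative at step 9, time=2.2500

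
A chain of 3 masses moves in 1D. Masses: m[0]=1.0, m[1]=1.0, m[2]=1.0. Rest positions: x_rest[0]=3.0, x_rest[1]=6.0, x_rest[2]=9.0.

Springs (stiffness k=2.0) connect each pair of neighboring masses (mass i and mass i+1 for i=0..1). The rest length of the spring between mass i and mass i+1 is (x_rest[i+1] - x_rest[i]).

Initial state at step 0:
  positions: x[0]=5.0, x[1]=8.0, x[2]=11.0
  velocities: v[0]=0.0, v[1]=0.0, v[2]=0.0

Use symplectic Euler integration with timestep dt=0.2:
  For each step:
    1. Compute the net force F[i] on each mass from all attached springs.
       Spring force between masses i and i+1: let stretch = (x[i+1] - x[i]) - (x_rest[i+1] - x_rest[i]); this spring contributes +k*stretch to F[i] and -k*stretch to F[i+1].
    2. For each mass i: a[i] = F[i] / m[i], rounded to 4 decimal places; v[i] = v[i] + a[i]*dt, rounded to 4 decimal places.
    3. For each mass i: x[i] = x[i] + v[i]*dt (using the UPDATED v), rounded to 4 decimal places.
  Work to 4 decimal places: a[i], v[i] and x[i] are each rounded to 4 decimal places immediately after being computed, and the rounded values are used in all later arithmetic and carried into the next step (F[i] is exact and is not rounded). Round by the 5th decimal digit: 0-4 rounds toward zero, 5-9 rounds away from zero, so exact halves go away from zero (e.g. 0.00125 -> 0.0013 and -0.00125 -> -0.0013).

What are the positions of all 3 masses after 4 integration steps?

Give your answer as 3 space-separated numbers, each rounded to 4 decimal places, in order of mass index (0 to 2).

Step 0: x=[5.0000 8.0000 11.0000] v=[0.0000 0.0000 0.0000]
Step 1: x=[5.0000 8.0000 11.0000] v=[0.0000 0.0000 0.0000]
Step 2: x=[5.0000 8.0000 11.0000] v=[0.0000 0.0000 0.0000]
Step 3: x=[5.0000 8.0000 11.0000] v=[0.0000 0.0000 0.0000]
Step 4: x=[5.0000 8.0000 11.0000] v=[0.0000 0.0000 0.0000]

Answer: 5.0000 8.0000 11.0000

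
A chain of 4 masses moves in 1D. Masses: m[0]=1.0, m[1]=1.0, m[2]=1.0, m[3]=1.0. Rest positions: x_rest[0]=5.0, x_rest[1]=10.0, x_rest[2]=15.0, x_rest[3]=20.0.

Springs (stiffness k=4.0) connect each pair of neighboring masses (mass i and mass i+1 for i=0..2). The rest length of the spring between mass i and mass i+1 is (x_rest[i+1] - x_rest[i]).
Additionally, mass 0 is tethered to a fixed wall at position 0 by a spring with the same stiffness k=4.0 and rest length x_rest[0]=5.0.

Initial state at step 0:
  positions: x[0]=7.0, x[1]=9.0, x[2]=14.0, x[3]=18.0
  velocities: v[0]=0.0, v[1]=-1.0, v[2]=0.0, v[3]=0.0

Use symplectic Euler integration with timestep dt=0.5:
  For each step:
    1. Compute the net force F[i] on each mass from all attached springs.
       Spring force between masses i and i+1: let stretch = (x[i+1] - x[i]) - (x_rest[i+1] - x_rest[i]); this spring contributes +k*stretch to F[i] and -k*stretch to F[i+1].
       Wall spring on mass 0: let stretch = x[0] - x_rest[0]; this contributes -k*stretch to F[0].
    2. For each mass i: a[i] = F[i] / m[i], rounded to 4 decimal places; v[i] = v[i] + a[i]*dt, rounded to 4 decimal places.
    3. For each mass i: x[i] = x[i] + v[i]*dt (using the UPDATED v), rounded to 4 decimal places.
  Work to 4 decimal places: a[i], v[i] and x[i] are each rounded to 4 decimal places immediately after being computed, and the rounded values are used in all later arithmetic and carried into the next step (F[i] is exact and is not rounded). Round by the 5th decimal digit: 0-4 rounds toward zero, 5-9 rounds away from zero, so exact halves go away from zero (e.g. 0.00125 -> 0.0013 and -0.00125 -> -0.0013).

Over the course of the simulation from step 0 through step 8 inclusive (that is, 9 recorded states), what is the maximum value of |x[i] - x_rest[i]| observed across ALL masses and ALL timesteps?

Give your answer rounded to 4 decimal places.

Answer: 4.0000

Derivation:
Step 0: x=[7.0000 9.0000 14.0000 18.0000] v=[0.0000 -1.0000 0.0000 0.0000]
Step 1: x=[2.0000 11.5000 13.0000 19.0000] v=[-10.0000 5.0000 -2.0000 2.0000]
Step 2: x=[4.5000 6.0000 16.5000 19.0000] v=[5.0000 -11.0000 7.0000 0.0000]
Step 3: x=[4.0000 9.5000 12.0000 21.5000] v=[-1.0000 7.0000 -9.0000 5.0000]
Step 4: x=[5.0000 10.0000 14.5000 19.5000] v=[2.0000 1.0000 5.0000 -4.0000]
Step 5: x=[6.0000 10.0000 17.5000 17.5000] v=[2.0000 0.0000 6.0000 -4.0000]
Step 6: x=[5.0000 13.5000 13.0000 20.5000] v=[-2.0000 7.0000 -9.0000 6.0000]
Step 7: x=[7.5000 8.0000 16.5000 21.0000] v=[5.0000 -11.0000 7.0000 1.0000]
Step 8: x=[3.0000 10.5000 16.0000 22.0000] v=[-9.0000 5.0000 -1.0000 2.0000]
Max displacement = 4.0000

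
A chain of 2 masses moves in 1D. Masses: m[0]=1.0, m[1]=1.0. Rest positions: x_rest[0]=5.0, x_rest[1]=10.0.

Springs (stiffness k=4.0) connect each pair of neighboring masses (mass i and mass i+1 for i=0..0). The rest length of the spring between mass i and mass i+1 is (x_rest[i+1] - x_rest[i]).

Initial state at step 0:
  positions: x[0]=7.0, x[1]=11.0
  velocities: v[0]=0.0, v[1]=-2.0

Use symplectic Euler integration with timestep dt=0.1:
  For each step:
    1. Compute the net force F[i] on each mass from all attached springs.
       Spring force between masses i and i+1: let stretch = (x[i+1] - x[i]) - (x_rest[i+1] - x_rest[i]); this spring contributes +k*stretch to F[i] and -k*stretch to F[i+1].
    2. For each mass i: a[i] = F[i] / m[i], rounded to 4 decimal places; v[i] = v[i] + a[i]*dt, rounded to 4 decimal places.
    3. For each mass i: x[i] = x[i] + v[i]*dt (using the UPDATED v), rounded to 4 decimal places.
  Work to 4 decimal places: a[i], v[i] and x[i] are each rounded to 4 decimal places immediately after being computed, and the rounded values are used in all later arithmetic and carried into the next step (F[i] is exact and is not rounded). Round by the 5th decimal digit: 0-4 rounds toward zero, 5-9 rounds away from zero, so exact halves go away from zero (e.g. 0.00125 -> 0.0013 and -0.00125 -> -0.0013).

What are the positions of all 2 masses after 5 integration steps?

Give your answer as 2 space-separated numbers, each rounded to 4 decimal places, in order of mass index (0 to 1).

Answer: 6.3580 10.6420

Derivation:
Step 0: x=[7.0000 11.0000] v=[0.0000 -2.0000]
Step 1: x=[6.9600 10.8400] v=[-0.4000 -1.6000]
Step 2: x=[6.8752 10.7248] v=[-0.8480 -1.1520]
Step 3: x=[6.7444 10.6556] v=[-1.3082 -0.6918]
Step 4: x=[6.5700 10.6300] v=[-1.7437 -0.2563]
Step 5: x=[6.3580 10.6420] v=[-2.1197 0.1197]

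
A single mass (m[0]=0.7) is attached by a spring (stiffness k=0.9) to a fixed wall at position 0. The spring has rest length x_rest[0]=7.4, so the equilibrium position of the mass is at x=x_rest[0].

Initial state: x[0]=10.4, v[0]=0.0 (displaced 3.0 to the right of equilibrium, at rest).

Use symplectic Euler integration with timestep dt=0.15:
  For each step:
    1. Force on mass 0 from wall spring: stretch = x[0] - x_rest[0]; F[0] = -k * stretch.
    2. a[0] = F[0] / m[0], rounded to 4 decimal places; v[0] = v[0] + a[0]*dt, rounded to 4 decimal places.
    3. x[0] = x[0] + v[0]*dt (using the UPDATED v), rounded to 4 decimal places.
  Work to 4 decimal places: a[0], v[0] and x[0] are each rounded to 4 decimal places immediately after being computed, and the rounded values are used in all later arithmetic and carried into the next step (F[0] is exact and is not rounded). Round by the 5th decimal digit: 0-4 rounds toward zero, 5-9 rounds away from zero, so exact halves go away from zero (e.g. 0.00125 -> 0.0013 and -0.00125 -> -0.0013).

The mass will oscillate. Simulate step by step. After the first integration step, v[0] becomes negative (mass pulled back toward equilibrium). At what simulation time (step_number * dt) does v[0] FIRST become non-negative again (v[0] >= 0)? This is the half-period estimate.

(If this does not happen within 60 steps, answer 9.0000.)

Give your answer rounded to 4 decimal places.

Answer: 2.8500

Derivation:
Step 0: x=[10.4000] v=[0.0000]
Step 1: x=[10.3132] v=[-0.5786]
Step 2: x=[10.1421] v=[-1.1404]
Step 3: x=[9.8917] v=[-1.6692]
Step 4: x=[9.5692] v=[-2.1497]
Step 5: x=[9.1840] v=[-2.5681]
Step 6: x=[8.7472] v=[-2.9122]
Step 7: x=[8.2714] v=[-3.1720]
Step 8: x=[7.7704] v=[-3.3401]
Step 9: x=[7.2587] v=[-3.4115]
Step 10: x=[6.7511] v=[-3.3842]
Step 11: x=[6.2622] v=[-3.2591]
Step 12: x=[5.8062] v=[-3.0397]
Step 13: x=[5.3964] v=[-2.7323]
Step 14: x=[5.0445] v=[-2.3459]
Step 15: x=[4.7608] v=[-1.8916]
Step 16: x=[4.5534] v=[-1.3826]
Step 17: x=[4.4284] v=[-0.8336]
Step 18: x=[4.3893] v=[-0.2605]
Step 19: x=[4.4373] v=[0.3201]
First v>=0 after going negative at step 19, time=2.8500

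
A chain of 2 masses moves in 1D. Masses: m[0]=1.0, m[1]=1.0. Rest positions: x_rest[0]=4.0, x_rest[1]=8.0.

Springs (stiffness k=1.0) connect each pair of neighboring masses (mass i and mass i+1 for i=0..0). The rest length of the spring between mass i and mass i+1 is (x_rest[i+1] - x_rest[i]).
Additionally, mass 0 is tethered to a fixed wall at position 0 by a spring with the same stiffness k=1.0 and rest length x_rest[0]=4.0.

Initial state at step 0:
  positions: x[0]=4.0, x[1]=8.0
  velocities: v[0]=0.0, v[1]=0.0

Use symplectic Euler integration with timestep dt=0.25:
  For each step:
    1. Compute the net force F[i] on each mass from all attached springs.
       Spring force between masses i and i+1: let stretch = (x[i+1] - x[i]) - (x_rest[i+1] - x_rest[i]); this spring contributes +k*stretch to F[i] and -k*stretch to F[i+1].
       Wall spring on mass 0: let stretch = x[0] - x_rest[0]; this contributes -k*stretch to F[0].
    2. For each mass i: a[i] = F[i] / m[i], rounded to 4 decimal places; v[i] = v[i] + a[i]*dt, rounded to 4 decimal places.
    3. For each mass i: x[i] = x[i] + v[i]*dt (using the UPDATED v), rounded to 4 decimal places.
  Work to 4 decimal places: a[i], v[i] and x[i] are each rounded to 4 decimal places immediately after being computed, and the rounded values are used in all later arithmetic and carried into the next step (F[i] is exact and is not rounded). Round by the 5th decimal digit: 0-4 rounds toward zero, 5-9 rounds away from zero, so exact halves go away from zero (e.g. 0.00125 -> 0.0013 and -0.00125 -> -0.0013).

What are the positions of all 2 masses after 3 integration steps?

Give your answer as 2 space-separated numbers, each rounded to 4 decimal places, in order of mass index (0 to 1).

Answer: 4.0000 8.0000

Derivation:
Step 0: x=[4.0000 8.0000] v=[0.0000 0.0000]
Step 1: x=[4.0000 8.0000] v=[0.0000 0.0000]
Step 2: x=[4.0000 8.0000] v=[0.0000 0.0000]
Step 3: x=[4.0000 8.0000] v=[0.0000 0.0000]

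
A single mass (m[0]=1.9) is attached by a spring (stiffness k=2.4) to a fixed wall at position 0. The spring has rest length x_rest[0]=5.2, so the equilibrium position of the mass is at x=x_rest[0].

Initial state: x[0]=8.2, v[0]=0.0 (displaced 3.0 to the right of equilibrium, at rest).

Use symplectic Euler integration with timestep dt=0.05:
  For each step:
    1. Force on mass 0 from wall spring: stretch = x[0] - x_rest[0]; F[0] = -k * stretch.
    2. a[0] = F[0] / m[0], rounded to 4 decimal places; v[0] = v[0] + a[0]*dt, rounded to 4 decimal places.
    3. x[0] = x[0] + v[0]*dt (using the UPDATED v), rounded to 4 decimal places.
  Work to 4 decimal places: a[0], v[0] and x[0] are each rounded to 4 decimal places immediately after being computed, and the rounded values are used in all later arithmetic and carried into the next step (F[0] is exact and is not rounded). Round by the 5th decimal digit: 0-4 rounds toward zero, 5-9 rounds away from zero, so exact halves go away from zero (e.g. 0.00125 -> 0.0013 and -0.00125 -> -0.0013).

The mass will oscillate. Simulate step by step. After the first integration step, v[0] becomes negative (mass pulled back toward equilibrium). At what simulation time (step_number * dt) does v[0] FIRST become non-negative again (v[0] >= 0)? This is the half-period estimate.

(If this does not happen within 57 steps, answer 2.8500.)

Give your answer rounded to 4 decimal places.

Step 0: x=[8.2000] v=[0.0000]
Step 1: x=[8.1905] v=[-0.1895]
Step 2: x=[8.1716] v=[-0.3784]
Step 3: x=[8.1433] v=[-0.5661]
Step 4: x=[8.1057] v=[-0.7520]
Step 5: x=[8.0589] v=[-0.9355]
Step 6: x=[8.0031] v=[-1.1161]
Step 7: x=[7.9384] v=[-1.2931]
Step 8: x=[7.8651] v=[-1.4661]
Step 9: x=[7.7834] v=[-1.6344]
Step 10: x=[7.6935] v=[-1.7976]
Step 11: x=[7.5957] v=[-1.9551]
Step 12: x=[7.4904] v=[-2.1064]
Step 13: x=[7.3778] v=[-2.2511]
Step 14: x=[7.2584] v=[-2.3886]
Step 15: x=[7.1325] v=[-2.5186]
Step 16: x=[7.0005] v=[-2.6407]
Step 17: x=[6.8628] v=[-2.7544]
Step 18: x=[6.7198] v=[-2.8594]
Step 19: x=[6.5720] v=[-2.9554]
Step 20: x=[6.4199] v=[-3.0421]
Step 21: x=[6.2639] v=[-3.1191]
Step 22: x=[6.1046] v=[-3.1863]
Step 23: x=[5.9424] v=[-3.2434]
Step 24: x=[5.7779] v=[-3.2903]
Step 25: x=[5.6116] v=[-3.3268]
Step 26: x=[5.4440] v=[-3.3528]
Step 27: x=[5.2756] v=[-3.3682]
Step 28: x=[5.1070] v=[-3.3730]
Step 29: x=[4.9386] v=[-3.3671]
Step 30: x=[4.7711] v=[-3.3506]
Step 31: x=[4.6049] v=[-3.3235]
Step 32: x=[4.4406] v=[-3.2859]
Step 33: x=[4.2787] v=[-3.2379]
Step 34: x=[4.1197] v=[-3.1797]
Step 35: x=[3.9641] v=[-3.1115]
Step 36: x=[3.8124] v=[-3.0334]
Step 37: x=[3.6651] v=[-2.9458]
Step 38: x=[3.5227] v=[-2.8489]
Step 39: x=[3.3856] v=[-2.7430]
Step 40: x=[3.2542] v=[-2.6284]
Step 41: x=[3.1289] v=[-2.5055]
Step 42: x=[3.0102] v=[-2.3747]
Step 43: x=[2.8984] v=[-2.2364]
Step 44: x=[2.7939] v=[-2.0910]
Step 45: x=[2.6970] v=[-1.9390]
Step 46: x=[2.6080] v=[-1.7809]
Step 47: x=[2.5271] v=[-1.6172]
Step 48: x=[2.4547] v=[-1.4484]
Step 49: x=[2.3910] v=[-1.2750]
Step 50: x=[2.3361] v=[-1.0976]
Step 51: x=[2.2903] v=[-0.9167]
Step 52: x=[2.2537] v=[-0.7329]
Step 53: x=[2.2264] v=[-0.5468]
Step 54: x=[2.2085] v=[-0.3590]
Step 55: x=[2.2000] v=[-0.1701]
Step 56: x=[2.2010] v=[0.0194]
First v>=0 after going negative at step 56, time=2.8000

Answer: 2.8000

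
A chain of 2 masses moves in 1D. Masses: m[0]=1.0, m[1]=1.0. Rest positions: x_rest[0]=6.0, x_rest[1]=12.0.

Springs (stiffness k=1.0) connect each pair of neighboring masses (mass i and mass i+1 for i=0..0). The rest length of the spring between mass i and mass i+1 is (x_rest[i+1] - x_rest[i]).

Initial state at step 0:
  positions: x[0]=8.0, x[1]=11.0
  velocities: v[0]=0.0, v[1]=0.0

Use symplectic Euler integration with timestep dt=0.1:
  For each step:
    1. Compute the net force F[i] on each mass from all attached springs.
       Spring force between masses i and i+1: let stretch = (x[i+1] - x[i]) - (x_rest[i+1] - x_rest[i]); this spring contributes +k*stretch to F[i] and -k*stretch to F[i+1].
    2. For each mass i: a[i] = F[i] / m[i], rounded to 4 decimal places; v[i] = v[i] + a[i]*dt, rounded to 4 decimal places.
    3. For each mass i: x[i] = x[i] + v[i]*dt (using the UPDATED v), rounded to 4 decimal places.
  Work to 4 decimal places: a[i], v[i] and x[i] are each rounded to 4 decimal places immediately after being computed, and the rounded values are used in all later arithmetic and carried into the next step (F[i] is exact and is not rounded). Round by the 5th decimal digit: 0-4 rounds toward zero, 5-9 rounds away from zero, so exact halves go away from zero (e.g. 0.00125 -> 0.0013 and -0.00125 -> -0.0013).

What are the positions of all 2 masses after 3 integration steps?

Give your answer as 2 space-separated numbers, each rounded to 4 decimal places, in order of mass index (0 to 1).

Step 0: x=[8.0000 11.0000] v=[0.0000 0.0000]
Step 1: x=[7.9700 11.0300] v=[-0.3000 0.3000]
Step 2: x=[7.9106 11.0894] v=[-0.5940 0.5940]
Step 3: x=[7.8230 11.1770] v=[-0.8761 0.8761]

Answer: 7.8230 11.1770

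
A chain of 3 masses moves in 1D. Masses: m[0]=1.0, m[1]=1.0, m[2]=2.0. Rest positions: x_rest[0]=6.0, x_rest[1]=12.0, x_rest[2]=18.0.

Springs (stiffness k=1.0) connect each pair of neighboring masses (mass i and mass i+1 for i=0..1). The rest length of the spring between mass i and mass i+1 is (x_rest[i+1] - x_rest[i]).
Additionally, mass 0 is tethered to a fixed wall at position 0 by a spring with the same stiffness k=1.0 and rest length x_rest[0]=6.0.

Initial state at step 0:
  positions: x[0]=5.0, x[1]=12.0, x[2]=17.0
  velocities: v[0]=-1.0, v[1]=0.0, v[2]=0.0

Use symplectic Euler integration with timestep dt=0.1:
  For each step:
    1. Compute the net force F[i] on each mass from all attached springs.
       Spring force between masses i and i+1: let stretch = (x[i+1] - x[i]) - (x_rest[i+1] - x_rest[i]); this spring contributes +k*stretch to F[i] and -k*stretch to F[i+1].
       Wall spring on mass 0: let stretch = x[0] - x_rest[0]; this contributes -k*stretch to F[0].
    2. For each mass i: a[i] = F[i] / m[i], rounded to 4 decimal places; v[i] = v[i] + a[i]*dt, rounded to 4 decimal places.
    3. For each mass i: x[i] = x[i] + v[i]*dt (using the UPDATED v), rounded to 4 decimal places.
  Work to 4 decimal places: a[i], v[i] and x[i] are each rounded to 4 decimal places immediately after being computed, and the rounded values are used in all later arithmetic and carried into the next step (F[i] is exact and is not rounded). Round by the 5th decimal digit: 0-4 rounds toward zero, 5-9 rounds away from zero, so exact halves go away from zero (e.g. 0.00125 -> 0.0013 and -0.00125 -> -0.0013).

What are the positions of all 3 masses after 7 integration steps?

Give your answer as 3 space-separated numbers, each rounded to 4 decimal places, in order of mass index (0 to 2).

Answer: 4.8941 11.4667 17.1245

Derivation:
Step 0: x=[5.0000 12.0000 17.0000] v=[-1.0000 0.0000 0.0000]
Step 1: x=[4.9200 11.9800 17.0050] v=[-0.8000 -0.2000 0.0500]
Step 2: x=[4.8614 11.9397 17.0149] v=[-0.5860 -0.4035 0.0988]
Step 3: x=[4.8250 11.8793 17.0294] v=[-0.3643 -0.6038 0.1450]
Step 4: x=[4.8109 11.7999 17.0482] v=[-0.1414 -0.7942 0.1875]
Step 5: x=[4.8185 11.7031 17.0707] v=[0.0764 -0.9683 0.2251]
Step 6: x=[4.8468 11.5911 17.0964] v=[0.2830 -1.1200 0.2567]
Step 7: x=[4.8941 11.4667 17.1245] v=[0.4728 -1.2439 0.2814]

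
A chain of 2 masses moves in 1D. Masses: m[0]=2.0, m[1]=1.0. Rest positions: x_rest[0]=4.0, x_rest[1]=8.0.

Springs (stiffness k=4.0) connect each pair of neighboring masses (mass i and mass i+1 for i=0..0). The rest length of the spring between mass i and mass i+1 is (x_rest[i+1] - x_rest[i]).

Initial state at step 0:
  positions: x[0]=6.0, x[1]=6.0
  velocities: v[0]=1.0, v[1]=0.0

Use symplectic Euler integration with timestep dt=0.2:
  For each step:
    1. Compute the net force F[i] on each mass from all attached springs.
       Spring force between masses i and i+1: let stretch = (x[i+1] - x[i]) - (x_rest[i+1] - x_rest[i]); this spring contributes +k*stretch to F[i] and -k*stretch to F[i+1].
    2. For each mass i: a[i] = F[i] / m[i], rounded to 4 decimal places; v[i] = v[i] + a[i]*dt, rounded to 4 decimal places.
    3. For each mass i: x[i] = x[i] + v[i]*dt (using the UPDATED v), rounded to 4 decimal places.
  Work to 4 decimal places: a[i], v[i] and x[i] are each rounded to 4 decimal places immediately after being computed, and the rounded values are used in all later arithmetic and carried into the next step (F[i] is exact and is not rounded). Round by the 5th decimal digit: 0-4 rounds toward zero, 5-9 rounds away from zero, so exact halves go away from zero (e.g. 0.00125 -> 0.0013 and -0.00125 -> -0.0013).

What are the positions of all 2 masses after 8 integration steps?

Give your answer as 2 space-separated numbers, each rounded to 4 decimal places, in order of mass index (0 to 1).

Answer: 4.9650 11.2698

Derivation:
Step 0: x=[6.0000 6.0000] v=[1.0000 0.0000]
Step 1: x=[5.8800 6.6400] v=[-0.6000 3.2000]
Step 2: x=[5.5008 7.7984] v=[-1.8960 5.7920]
Step 3: x=[4.9854 9.2292] v=[-2.5770 7.1539]
Step 4: x=[4.4895 10.6210] v=[-2.4795 6.9589]
Step 5: x=[4.1641 11.6717] v=[-1.6269 5.2537]
Step 6: x=[4.1193 12.1612] v=[-0.2239 2.4476]
Step 7: x=[4.3979 12.0040] v=[1.3929 -0.7859]
Step 8: x=[4.9650 11.2698] v=[2.8353 -3.6708]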